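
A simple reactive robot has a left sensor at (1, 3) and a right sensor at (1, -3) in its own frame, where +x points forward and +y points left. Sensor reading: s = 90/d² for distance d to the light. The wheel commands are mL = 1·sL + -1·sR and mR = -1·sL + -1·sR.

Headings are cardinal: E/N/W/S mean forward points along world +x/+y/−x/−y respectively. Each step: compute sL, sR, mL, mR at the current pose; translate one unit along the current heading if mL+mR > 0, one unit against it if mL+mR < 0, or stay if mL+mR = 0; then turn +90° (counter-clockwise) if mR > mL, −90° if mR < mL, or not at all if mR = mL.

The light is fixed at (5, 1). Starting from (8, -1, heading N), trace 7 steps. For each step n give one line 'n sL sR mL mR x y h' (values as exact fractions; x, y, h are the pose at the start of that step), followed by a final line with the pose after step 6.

0 90 90/37 3240/37 -3420/37 8 -1 N
1 45/8 45/26 405/104 -765/104 8 -2 E
2 90/41 90/17 -2160/697 -5220/697 7 -2 S
3 45/13 45 -540/13 -630/13 7 -1 W
4 90 90/37 3240/37 -3420/37 8 -1 N
5 45/8 45/26 405/104 -765/104 8 -2 E
6 90/41 90/17 -2160/697 -5220/697 7 -2 S
final 7 -1 W

n=0: pose=(8,-1,N); sL=90, sR=90/37; mL=3240/37, mR=-3420/37; mL+mR=-180/37 → advance -1; mR−mL=-180 → turn -1·90°
n=1: pose=(8,-2,E); sL=45/8, sR=45/26; mL=405/104, mR=-765/104; mL+mR=-45/13 → advance -1; mR−mL=-45/4 → turn -1·90°
n=2: pose=(7,-2,S); sL=90/41, sR=90/17; mL=-2160/697, mR=-5220/697; mL+mR=-180/17 → advance -1; mR−mL=-180/41 → turn -1·90°
n=3: pose=(7,-1,W); sL=45/13, sR=45; mL=-540/13, mR=-630/13; mL+mR=-90 → advance -1; mR−mL=-90/13 → turn -1·90°
n=4: pose=(8,-1,N); sL=90, sR=90/37; mL=3240/37, mR=-3420/37; mL+mR=-180/37 → advance -1; mR−mL=-180 → turn -1·90°
n=5: pose=(8,-2,E); sL=45/8, sR=45/26; mL=405/104, mR=-765/104; mL+mR=-45/13 → advance -1; mR−mL=-45/4 → turn -1·90°
n=6: pose=(7,-2,S); sL=90/41, sR=90/17; mL=-2160/697, mR=-5220/697; mL+mR=-180/17 → advance -1; mR−mL=-180/41 → turn -1·90°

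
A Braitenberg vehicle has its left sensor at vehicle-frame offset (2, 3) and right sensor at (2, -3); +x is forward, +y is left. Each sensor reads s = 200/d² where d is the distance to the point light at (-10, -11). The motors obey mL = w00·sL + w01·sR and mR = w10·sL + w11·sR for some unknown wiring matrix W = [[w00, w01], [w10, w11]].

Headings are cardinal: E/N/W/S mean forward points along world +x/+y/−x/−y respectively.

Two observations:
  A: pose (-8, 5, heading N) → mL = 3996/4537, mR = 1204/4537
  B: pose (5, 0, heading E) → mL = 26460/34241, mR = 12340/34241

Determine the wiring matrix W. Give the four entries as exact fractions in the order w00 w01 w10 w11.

obs A: pose=(-8,5,N) → sL=8/13, sR=200/349, mL=3996/4537, mR=1204/4537
obs B: pose=(5,0,E) → sL=40/97, sR=200/353, mL=26460/34241, mR=12340/34241
sensor matrix S = [[8/13, 200/349], [40/97, 200/353]]; det S = 17452800/155351417
solve [mL_A; mL_B] = S·[w00; w01] and [mR_A; mR_B] = S·[w10; w11]:
  w00 = 1/2, w01 = 1, w10 = -1/2, w11 = 1

1/2 1 -1/2 1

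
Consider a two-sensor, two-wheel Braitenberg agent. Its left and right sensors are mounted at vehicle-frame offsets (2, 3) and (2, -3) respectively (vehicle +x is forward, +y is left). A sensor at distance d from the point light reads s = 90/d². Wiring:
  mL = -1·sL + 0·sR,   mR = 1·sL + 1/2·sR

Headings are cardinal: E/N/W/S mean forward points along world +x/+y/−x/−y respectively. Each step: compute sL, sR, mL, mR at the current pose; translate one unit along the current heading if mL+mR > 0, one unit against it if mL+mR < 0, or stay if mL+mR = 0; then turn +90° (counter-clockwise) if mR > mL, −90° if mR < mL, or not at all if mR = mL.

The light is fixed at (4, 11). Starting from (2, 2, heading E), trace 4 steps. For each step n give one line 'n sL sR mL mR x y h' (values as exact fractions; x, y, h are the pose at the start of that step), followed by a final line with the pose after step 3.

n=0: pose=(2,2,E); sL=5/2, sR=5/8; mL=-5/2, mR=45/16; mL+mR=5/16 → advance +1; mR−mL=85/16 → turn +1·90°
n=1: pose=(3,2,N); sL=18/13, sR=90/53; mL=-18/13, mR=1539/689; mL+mR=45/53 → advance +1; mR−mL=2493/689 → turn +1·90°
n=2: pose=(3,3,W); sL=9/13, sR=45/17; mL=-9/13, mR=891/442; mL+mR=45/34 → advance +1; mR−mL=1197/442 → turn +1·90°
n=3: pose=(2,3,S); sL=90/101, sR=18/25; mL=-90/101, mR=3159/2525; mL+mR=9/25 → advance +1; mR−mL=5409/2525 → turn +1·90°

0 5/2 5/8 -5/2 45/16 2 2 E
1 18/13 90/53 -18/13 1539/689 3 2 N
2 9/13 45/17 -9/13 891/442 3 3 W
3 90/101 18/25 -90/101 3159/2525 2 3 S
final 2 2 E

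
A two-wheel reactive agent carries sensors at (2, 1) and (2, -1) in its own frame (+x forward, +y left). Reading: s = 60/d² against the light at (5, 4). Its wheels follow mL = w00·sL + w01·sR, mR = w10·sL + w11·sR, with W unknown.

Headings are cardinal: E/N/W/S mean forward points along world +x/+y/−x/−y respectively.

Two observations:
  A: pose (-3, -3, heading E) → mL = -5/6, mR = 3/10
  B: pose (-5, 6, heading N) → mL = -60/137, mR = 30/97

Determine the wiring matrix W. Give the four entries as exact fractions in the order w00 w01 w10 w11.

-1 0 0 1/2

obs A: pose=(-3,-3,E) → sL=5/6, sR=3/5, mL=-5/6, mR=3/10
obs B: pose=(-5,6,N) → sL=60/137, sR=60/97, mL=-60/137, mR=30/97
sensor matrix S = [[5/6, 3/5], [60/137, 60/97]]; det S = 3358/13289
solve [mL_A; mL_B] = S·[w00; w01] and [mR_A; mR_B] = S·[w10; w11]:
  w00 = -1, w01 = 0, w10 = 0, w11 = 1/2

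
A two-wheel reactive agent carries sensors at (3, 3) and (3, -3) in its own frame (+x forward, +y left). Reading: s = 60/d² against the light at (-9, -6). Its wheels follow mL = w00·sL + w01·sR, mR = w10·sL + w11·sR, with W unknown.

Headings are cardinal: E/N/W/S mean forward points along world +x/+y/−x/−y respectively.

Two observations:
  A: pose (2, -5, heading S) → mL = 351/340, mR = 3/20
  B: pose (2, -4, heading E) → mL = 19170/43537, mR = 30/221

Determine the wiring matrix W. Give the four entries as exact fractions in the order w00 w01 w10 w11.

1/2 1 1/2 0

obs A: pose=(2,-5,S) → sL=3/10, sR=15/17, mL=351/340, mR=3/20
obs B: pose=(2,-4,E) → sL=60/221, sR=60/197, mL=19170/43537, mR=30/221
sensor matrix S = [[3/10, 15/17], [60/221, 60/197]]; det S = -109674/740129
solve [mL_A; mL_B] = S·[w00; w01] and [mR_A; mR_B] = S·[w10; w11]:
  w00 = 1/2, w01 = 1, w10 = 1/2, w11 = 0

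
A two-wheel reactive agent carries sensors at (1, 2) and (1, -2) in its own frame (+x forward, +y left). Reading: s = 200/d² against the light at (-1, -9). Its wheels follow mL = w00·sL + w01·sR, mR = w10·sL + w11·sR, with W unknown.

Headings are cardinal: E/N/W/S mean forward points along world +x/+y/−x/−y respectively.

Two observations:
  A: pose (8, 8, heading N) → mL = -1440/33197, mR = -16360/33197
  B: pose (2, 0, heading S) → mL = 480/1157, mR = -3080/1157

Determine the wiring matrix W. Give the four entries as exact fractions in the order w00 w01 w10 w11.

obs A: pose=(8,8,N) → sL=200/373, sR=40/89, mL=-1440/33197, mR=-16360/33197
obs B: pose=(2,0,S) → sL=200/89, sR=40/13, mL=480/1157, mR=-3080/1157
sensor matrix S = [[200/373, 40/89], [200/89, 40/13]]; det S = 24576000/38408929
solve [mL_A; mL_B] = S·[w00; w01] and [mR_A; mR_B] = S·[w10; w11]:
  w00 = -1/2, w01 = 1/2, w10 = -1/2, w11 = -1/2

-1/2 1/2 -1/2 -1/2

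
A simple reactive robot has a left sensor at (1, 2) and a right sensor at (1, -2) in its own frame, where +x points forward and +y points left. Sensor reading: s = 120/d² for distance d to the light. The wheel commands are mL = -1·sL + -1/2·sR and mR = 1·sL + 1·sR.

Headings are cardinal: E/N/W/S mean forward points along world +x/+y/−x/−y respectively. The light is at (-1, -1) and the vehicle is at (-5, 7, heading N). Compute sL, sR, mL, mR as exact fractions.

left sensor world pos  = (-7, 8); dL² = 117
right sensor world pos = (-3, 8); dR² = 85
sL = 120/117 = 40/39
sR = 120/85 = 24/17
mL = -1·sL + -1/2·sR = -1148/663
mR = 1·sL + 1·sR = 1616/663

40/39 24/17 -1148/663 1616/663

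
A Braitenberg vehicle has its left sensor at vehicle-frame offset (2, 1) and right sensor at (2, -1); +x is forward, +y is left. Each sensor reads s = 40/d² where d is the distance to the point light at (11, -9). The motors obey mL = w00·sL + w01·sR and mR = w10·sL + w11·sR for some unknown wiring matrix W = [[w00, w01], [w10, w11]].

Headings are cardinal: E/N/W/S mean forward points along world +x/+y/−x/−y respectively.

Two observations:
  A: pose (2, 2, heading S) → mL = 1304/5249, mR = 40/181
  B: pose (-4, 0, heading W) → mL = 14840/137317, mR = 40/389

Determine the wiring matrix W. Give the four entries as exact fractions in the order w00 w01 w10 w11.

1/2 1/2 0 1

obs A: pose=(2,2,S) → sL=8/29, sR=40/181, mL=1304/5249, mR=40/181
obs B: pose=(-4,0,W) → sL=40/353, sR=40/389, mL=14840/137317, mR=40/389
sensor matrix S = [[8/29, 40/181], [40/353, 40/389]]; det S = 2396160/720776933
solve [mL_A; mL_B] = S·[w00; w01] and [mR_A; mR_B] = S·[w10; w11]:
  w00 = 1/2, w01 = 1/2, w10 = 0, w11 = 1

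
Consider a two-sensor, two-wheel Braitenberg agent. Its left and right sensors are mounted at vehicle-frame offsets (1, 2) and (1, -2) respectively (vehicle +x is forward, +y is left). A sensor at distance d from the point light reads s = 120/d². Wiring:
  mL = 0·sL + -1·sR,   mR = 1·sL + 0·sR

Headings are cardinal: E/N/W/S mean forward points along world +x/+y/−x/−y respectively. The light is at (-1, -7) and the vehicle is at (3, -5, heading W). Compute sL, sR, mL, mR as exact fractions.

left sensor world pos  = (2, -7); dL² = 9
right sensor world pos = (2, -3); dR² = 25
sL = 120/9 = 40/3
sR = 120/25 = 24/5
mL = 0·sL + -1·sR = -24/5
mR = 1·sL + 0·sR = 40/3

40/3 24/5 -24/5 40/3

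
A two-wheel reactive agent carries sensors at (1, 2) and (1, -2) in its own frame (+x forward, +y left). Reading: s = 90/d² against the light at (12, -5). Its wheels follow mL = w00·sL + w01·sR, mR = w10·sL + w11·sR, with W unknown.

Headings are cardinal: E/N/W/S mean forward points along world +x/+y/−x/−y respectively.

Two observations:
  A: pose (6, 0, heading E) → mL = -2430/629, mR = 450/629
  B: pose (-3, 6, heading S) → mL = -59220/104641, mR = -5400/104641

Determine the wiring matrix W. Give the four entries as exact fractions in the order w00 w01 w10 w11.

-1 -1 -1/2 1/2

obs A: pose=(6,0,E) → sL=45/37, sR=45/17, mL=-2430/629, mR=450/629
obs B: pose=(-3,6,S) → sL=90/269, sR=90/389, mL=-59220/104641, mR=-5400/104641
sensor matrix S = [[45/37, 45/17], [90/269, 90/389]]; det S = -39771000/65819189
solve [mL_A; mL_B] = S·[w00; w01] and [mR_A; mR_B] = S·[w10; w11]:
  w00 = -1, w01 = -1, w10 = -1/2, w11 = 1/2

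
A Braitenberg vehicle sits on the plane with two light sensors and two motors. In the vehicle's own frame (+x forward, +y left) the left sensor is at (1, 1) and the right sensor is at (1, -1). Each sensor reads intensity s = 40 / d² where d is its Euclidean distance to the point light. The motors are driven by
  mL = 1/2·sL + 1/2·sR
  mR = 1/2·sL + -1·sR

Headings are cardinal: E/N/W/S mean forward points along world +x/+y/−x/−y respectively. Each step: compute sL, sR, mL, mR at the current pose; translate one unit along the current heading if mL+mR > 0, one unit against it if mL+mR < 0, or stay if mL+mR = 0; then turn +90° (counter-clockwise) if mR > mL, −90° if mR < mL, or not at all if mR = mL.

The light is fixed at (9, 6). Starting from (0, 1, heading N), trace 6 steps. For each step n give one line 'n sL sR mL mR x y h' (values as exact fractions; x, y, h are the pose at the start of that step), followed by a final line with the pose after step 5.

n=0: pose=(0,1,N); sL=10/29, sR=1/2; mL=49/116, mR=-19/58; mL+mR=11/116 → advance +1; mR−mL=-3/4 → turn -1·90°
n=1: pose=(0,2,E); sL=40/73, sR=40/89; mL=3240/6497, mR=-1140/6497; mL+mR=2100/6497 → advance +1; mR−mL=-60/89 → turn -1·90°
n=2: pose=(1,2,S); sL=20/37, sR=20/53; mL=900/1961, mR=-210/1961; mL+mR=690/1961 → advance +1; mR−mL=-30/53 → turn -1·90°
n=3: pose=(1,1,W); sL=40/117, sR=40/97; mL=4280/11349, mR=-2740/11349; mL+mR=1540/11349 → advance +1; mR−mL=-60/97 → turn -1·90°
n=4: pose=(0,1,N); sL=10/29, sR=1/2; mL=49/116, mR=-19/58; mL+mR=11/116 → advance +1; mR−mL=-3/4 → turn -1·90°
n=5: pose=(0,2,E); sL=40/73, sR=40/89; mL=3240/6497, mR=-1140/6497; mL+mR=2100/6497 → advance +1; mR−mL=-60/89 → turn -1·90°

0 10/29 1/2 49/116 -19/58 0 1 N
1 40/73 40/89 3240/6497 -1140/6497 0 2 E
2 20/37 20/53 900/1961 -210/1961 1 2 S
3 40/117 40/97 4280/11349 -2740/11349 1 1 W
4 10/29 1/2 49/116 -19/58 0 1 N
5 40/73 40/89 3240/6497 -1140/6497 0 2 E
final 1 2 S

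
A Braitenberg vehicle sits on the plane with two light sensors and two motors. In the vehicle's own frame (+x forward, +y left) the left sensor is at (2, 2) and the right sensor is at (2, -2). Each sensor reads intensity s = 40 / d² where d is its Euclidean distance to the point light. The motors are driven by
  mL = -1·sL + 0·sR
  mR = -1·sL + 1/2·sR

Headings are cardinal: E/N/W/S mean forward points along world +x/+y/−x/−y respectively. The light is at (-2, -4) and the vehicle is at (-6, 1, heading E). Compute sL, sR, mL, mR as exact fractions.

40/53 40/13 -40/53 540/689

left sensor world pos  = (-4, 3); dL² = 53
right sensor world pos = (-4, -1); dR² = 13
sL = 40/53 = 40/53
sR = 40/13 = 40/13
mL = -1·sL + 0·sR = -40/53
mR = -1·sL + 1/2·sR = 540/689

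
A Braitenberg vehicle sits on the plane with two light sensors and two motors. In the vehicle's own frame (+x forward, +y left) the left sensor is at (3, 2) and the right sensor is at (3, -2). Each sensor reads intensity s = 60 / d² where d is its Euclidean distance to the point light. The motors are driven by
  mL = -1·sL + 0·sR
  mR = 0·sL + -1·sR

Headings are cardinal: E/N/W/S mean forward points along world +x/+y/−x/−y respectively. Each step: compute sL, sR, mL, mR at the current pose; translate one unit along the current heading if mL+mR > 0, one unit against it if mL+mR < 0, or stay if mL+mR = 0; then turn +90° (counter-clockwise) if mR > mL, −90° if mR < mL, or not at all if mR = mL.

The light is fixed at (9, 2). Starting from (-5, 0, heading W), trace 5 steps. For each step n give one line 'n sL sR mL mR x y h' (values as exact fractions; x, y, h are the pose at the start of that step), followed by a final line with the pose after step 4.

n=0: pose=(-5,0,W); sL=12/61, sR=60/289; mL=-12/61, mR=-60/289; mL+mR=-7128/17629 → advance -1; mR−mL=-192/17629 → turn -1·90°
n=1: pose=(-4,0,N); sL=30/113, sR=30/61; mL=-30/113, mR=-30/61; mL+mR=-5220/6893 → advance -1; mR−mL=-1560/6893 → turn -1·90°
n=2: pose=(-4,-1,E); sL=60/101, sR=12/25; mL=-60/101, mR=-12/25; mL+mR=-2712/2525 → advance -1; mR−mL=288/2525 → turn +1·90°
n=3: pose=(-5,-1,N); sL=15/64, sR=5/12; mL=-15/64, mR=-5/12; mL+mR=-125/192 → advance -1; mR−mL=-35/192 → turn -1·90°
n=4: pose=(-5,-2,E); sL=12/25, sR=60/157; mL=-12/25, mR=-60/157; mL+mR=-3384/3925 → advance -1; mR−mL=384/3925 → turn +1·90°

0 12/61 60/289 -12/61 -60/289 -5 0 W
1 30/113 30/61 -30/113 -30/61 -4 0 N
2 60/101 12/25 -60/101 -12/25 -4 -1 E
3 15/64 5/12 -15/64 -5/12 -5 -1 N
4 12/25 60/157 -12/25 -60/157 -5 -2 E
final -6 -2 N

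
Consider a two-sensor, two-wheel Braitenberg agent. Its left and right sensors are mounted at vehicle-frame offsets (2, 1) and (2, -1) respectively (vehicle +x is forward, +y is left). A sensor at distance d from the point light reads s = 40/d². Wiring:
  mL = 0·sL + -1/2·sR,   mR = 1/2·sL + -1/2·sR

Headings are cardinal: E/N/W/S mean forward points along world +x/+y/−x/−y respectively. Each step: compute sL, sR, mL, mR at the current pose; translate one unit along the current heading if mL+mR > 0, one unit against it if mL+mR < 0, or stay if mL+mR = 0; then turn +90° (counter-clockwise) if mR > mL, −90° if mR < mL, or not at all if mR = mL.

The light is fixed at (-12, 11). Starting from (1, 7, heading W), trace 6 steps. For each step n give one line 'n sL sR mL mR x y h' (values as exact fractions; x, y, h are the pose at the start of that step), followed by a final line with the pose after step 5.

0 20/73 4/13 -2/13 -16/949 1 7 W
1 40/261 8/41 -4/41 -224/10701 2 7 S
2 2/13 5/34 -5/68 3/884 2 8 E
3 8/29 40/197 -20/197 208/5713 1 8 N
4 20/73 4/13 -2/13 -16/949 1 7 W
5 40/261 8/41 -4/41 -224/10701 2 7 S
final 2 8 E

n=0: pose=(1,7,W); sL=20/73, sR=4/13; mL=-2/13, mR=-16/949; mL+mR=-162/949 → advance -1; mR−mL=10/73 → turn +1·90°
n=1: pose=(2,7,S); sL=40/261, sR=8/41; mL=-4/41, mR=-224/10701; mL+mR=-1268/10701 → advance -1; mR−mL=20/261 → turn +1·90°
n=2: pose=(2,8,E); sL=2/13, sR=5/34; mL=-5/68, mR=3/884; mL+mR=-31/442 → advance -1; mR−mL=1/13 → turn +1·90°
n=3: pose=(1,8,N); sL=8/29, sR=40/197; mL=-20/197, mR=208/5713; mL+mR=-372/5713 → advance -1; mR−mL=4/29 → turn +1·90°
n=4: pose=(1,7,W); sL=20/73, sR=4/13; mL=-2/13, mR=-16/949; mL+mR=-162/949 → advance -1; mR−mL=10/73 → turn +1·90°
n=5: pose=(2,7,S); sL=40/261, sR=8/41; mL=-4/41, mR=-224/10701; mL+mR=-1268/10701 → advance -1; mR−mL=20/261 → turn +1·90°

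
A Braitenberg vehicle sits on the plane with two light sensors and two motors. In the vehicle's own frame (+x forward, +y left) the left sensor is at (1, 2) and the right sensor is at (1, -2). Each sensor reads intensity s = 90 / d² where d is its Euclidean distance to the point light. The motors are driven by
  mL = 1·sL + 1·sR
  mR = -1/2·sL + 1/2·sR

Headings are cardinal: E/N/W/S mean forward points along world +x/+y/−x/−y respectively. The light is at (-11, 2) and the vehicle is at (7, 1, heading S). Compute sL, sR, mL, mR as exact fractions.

left sensor world pos  = (9, 0); dL² = 404
right sensor world pos = (5, 0); dR² = 260
sL = 90/404 = 45/202
sR = 90/260 = 9/26
mL = 1·sL + 1·sR = 747/1313
mR = -1/2·sL + 1/2·sR = 81/1313

45/202 9/26 747/1313 81/1313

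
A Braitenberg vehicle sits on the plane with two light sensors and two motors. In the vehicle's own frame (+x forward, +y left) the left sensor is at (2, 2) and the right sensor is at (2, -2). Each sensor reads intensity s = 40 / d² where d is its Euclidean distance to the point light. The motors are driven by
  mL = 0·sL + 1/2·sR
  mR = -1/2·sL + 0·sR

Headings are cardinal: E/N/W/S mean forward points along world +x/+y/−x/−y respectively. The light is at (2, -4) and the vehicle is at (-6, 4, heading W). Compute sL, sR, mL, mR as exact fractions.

left sensor world pos  = (-8, 2); dL² = 136
right sensor world pos = (-8, 6); dR² = 200
sL = 40/136 = 5/17
sR = 40/200 = 1/5
mL = 0·sL + 1/2·sR = 1/10
mR = -1/2·sL + 0·sR = -5/34

5/17 1/5 1/10 -5/34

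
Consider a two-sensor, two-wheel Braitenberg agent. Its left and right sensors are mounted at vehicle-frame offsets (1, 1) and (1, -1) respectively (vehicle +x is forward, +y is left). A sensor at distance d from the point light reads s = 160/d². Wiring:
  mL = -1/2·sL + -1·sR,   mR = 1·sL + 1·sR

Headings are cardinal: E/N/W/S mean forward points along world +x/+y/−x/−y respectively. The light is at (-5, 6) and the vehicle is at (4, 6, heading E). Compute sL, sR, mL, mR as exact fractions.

left sensor world pos  = (5, 7); dL² = 101
right sensor world pos = (5, 5); dR² = 101
sL = 160/101 = 160/101
sR = 160/101 = 160/101
mL = -1/2·sL + -1·sR = -240/101
mR = 1·sL + 1·sR = 320/101

160/101 160/101 -240/101 320/101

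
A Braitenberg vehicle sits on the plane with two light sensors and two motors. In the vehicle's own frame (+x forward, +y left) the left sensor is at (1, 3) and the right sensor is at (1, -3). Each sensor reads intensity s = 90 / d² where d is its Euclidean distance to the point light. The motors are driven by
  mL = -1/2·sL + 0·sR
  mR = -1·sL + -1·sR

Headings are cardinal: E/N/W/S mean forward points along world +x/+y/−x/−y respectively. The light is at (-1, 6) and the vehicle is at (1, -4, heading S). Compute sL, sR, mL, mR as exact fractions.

left sensor world pos  = (4, -5); dL² = 146
right sensor world pos = (-2, -5); dR² = 122
sL = 90/146 = 45/73
sR = 90/122 = 45/61
mL = -1/2·sL + 0·sR = -45/146
mR = -1·sL + -1·sR = -6030/4453

45/73 45/61 -45/146 -6030/4453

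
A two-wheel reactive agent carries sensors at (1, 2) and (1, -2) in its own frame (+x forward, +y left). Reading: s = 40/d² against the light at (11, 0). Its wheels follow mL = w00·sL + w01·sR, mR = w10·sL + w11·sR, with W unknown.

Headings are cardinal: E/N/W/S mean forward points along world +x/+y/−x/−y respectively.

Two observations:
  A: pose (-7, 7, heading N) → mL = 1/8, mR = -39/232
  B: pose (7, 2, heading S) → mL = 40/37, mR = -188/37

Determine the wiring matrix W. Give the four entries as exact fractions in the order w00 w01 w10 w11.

obs A: pose=(-7,7,N) → sL=5/58, sR=1/8, mL=1/8, mR=-39/232
obs B: pose=(7,2,S) → sL=8, sR=40/37, mL=40/37, mR=-188/37
sensor matrix S = [[5/58, 1/8], [8, 40/37]]; det S = -973/1073
solve [mL_A; mL_B] = S·[w00; w01] and [mR_A; mR_B] = S·[w10; w11]:
  w00 = 0, w01 = 1, w10 = -1/2, w11 = -1

0 1 -1/2 -1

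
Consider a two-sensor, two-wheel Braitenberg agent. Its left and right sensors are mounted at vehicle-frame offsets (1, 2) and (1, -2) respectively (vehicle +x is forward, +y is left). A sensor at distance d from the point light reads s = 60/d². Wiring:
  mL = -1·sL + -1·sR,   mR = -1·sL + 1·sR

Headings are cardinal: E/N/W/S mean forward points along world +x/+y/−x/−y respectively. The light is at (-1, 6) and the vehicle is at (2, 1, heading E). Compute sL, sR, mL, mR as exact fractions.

12/5 12/13 -216/65 -96/65

left sensor world pos  = (3, 3); dL² = 25
right sensor world pos = (3, -1); dR² = 65
sL = 60/25 = 12/5
sR = 60/65 = 12/13
mL = -1·sL + -1·sR = -216/65
mR = -1·sL + 1·sR = -96/65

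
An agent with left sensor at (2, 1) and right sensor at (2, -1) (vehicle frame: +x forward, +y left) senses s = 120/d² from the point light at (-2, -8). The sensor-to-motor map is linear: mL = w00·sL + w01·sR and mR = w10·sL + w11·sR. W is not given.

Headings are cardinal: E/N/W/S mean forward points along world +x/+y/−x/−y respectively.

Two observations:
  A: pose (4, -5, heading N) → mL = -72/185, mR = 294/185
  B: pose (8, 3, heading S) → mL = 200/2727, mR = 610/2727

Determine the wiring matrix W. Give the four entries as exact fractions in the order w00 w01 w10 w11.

obs A: pose=(4,-5,N) → sL=12/5, sR=60/37, mL=-72/185, mR=294/185
obs B: pose=(8,3,S) → sL=60/101, sR=20/27, mL=200/2727, mR=610/2727
sensor matrix S = [[12/5, 60/37], [60/101, 20/27]]; det S = 27392/33633
solve [mL_A; mL_B] = S·[w00; w01] and [mR_A; mR_B] = S·[w10; w11]:
  w00 = -1/2, w01 = 1/2, w10 = 1, w11 = -1/2

-1/2 1/2 1 -1/2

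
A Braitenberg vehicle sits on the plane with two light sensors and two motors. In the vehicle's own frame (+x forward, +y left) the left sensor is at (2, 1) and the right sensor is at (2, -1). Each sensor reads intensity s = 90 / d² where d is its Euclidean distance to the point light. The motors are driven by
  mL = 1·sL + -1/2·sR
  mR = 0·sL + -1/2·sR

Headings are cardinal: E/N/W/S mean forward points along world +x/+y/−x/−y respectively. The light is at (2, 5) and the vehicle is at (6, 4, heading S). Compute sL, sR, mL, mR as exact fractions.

left sensor world pos  = (7, 2); dL² = 34
right sensor world pos = (5, 2); dR² = 18
sL = 90/34 = 45/17
sR = 90/18 = 5
mL = 1·sL + -1/2·sR = 5/34
mR = 0·sL + -1/2·sR = -5/2

45/17 5 5/34 -5/2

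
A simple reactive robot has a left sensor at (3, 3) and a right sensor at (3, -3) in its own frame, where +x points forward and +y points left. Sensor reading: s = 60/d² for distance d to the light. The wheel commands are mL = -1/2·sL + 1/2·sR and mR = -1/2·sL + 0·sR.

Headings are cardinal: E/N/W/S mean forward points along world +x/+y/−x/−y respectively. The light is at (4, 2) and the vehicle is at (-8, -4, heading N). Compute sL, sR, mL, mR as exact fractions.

left sensor world pos  = (-11, -1); dL² = 234
right sensor world pos = (-5, -1); dR² = 90
sL = 60/234 = 10/39
sR = 60/90 = 2/3
mL = -1/2·sL + 1/2·sR = 8/39
mR = -1/2·sL + 0·sR = -5/39

10/39 2/3 8/39 -5/39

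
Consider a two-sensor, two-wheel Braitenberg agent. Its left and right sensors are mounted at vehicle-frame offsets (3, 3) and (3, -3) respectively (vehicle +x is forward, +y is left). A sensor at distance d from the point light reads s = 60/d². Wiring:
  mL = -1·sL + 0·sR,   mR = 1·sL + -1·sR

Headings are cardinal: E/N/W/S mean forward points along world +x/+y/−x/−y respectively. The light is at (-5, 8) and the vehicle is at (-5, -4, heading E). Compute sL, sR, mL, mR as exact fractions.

2/3 10/39 -2/3 16/39

left sensor world pos  = (-2, -1); dL² = 90
right sensor world pos = (-2, -7); dR² = 234
sL = 60/90 = 2/3
sR = 60/234 = 10/39
mL = -1·sL + 0·sR = -2/3
mR = 1·sL + -1·sR = 16/39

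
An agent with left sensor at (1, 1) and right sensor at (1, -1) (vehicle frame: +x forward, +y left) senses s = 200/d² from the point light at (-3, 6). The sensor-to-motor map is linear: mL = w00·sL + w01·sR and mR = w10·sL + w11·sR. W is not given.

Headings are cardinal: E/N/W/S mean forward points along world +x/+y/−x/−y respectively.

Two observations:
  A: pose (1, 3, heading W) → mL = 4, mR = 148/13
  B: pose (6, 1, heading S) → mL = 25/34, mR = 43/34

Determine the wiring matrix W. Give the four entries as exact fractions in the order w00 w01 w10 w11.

obs A: pose=(1,3,W) → sL=8, sR=200/13, mL=4, mR=148/13
obs B: pose=(6,1,S) → sL=25/17, sR=2, mL=25/34, mR=43/34
sensor matrix S = [[8, 200/13], [25/17, 2]]; det S = -1464/221
solve [mL_A; mL_B] = S·[w00; w01] and [mR_A; mR_B] = S·[w10; w11]:
  w00 = 1/2, w01 = 0, w10 = -1/2, w11 = 1

1/2 0 -1/2 1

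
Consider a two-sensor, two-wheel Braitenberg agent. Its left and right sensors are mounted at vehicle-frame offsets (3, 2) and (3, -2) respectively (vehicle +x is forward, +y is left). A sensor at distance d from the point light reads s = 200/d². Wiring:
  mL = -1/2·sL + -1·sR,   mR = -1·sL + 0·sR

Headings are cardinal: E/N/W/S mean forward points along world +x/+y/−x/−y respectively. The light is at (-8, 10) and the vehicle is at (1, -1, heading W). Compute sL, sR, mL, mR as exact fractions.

left sensor world pos  = (-2, -3); dL² = 205
right sensor world pos = (-2, 1); dR² = 117
sL = 200/205 = 40/41
sR = 200/117 = 200/117
mL = -1/2·sL + -1·sR = -10540/4797
mR = -1·sL + 0·sR = -40/41

40/41 200/117 -10540/4797 -40/41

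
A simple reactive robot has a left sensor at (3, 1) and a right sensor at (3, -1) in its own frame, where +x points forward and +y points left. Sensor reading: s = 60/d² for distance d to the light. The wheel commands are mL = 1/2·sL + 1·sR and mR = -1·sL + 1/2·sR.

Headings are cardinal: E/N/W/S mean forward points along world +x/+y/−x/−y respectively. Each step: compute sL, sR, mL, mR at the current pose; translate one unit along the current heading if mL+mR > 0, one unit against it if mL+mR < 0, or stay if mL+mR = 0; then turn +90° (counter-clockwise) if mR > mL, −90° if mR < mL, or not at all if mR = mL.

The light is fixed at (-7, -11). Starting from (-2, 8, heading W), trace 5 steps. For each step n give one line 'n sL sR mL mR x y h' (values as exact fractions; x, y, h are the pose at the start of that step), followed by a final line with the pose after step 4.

0 15/82 15/101 3975/16564 -450/4141 -2 8 W
1 60/493 60/509 44850/250937 -15750/250937 -3 8 N
2 6/49 6/41 417/2009 -99/2009 -3 9 E
3 12/65 12/61 1146/3965 -342/3965 -2 9 S
4 15/82 15/101 3975/16564 -450/4141 -2 8 W
final -3 8 N

n=0: pose=(-2,8,W); sL=15/82, sR=15/101; mL=3975/16564, mR=-450/4141; mL+mR=2175/16564 → advance +1; mR−mL=-5775/16564 → turn -1·90°
n=1: pose=(-3,8,N); sL=60/493, sR=60/509; mL=44850/250937, mR=-15750/250937; mL+mR=29100/250937 → advance +1; mR−mL=-60600/250937 → turn -1·90°
n=2: pose=(-3,9,E); sL=6/49, sR=6/41; mL=417/2009, mR=-99/2009; mL+mR=318/2009 → advance +1; mR−mL=-516/2009 → turn -1·90°
n=3: pose=(-2,9,S); sL=12/65, sR=12/61; mL=1146/3965, mR=-342/3965; mL+mR=804/3965 → advance +1; mR−mL=-1488/3965 → turn -1·90°
n=4: pose=(-2,8,W); sL=15/82, sR=15/101; mL=3975/16564, mR=-450/4141; mL+mR=2175/16564 → advance +1; mR−mL=-5775/16564 → turn -1·90°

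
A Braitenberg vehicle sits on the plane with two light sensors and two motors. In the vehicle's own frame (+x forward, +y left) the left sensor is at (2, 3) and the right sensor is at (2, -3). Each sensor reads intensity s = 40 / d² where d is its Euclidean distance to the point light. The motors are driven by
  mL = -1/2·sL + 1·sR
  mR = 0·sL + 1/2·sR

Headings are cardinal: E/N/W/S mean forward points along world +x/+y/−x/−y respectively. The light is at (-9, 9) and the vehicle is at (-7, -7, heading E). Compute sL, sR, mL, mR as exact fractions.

left sensor world pos  = (-5, -4); dL² = 185
right sensor world pos = (-5, -10); dR² = 377
sL = 40/185 = 8/37
sR = 40/377 = 40/377
mL = -1/2·sL + 1·sR = -28/13949
mR = 0·sL + 1/2·sR = 20/377

8/37 40/377 -28/13949 20/377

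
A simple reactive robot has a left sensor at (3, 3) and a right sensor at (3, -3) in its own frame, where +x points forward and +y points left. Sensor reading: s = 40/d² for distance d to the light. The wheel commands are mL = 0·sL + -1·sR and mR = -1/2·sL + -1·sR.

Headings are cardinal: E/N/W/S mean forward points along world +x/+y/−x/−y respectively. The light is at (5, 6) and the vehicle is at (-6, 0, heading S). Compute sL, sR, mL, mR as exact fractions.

8/29 40/277 -40/277 -2268/8033

left sensor world pos  = (-3, -3); dL² = 145
right sensor world pos = (-9, -3); dR² = 277
sL = 40/145 = 8/29
sR = 40/277 = 40/277
mL = 0·sL + -1·sR = -40/277
mR = -1/2·sL + -1·sR = -2268/8033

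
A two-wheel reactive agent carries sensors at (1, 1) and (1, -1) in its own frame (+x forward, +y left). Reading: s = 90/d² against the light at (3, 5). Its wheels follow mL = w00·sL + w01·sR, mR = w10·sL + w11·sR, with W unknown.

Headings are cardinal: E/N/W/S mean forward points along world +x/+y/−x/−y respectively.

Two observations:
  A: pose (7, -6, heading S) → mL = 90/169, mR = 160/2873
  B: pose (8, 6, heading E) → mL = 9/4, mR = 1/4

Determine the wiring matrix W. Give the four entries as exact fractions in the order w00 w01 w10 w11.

obs A: pose=(7,-6,S) → sL=90/169, sR=10/17, mL=90/169, mR=160/2873
obs B: pose=(8,6,E) → sL=9/4, sR=5/2, mL=9/4, mR=1/4
sensor matrix S = [[90/169, 10/17], [9/4, 5/2]]; det S = 45/5746
solve [mL_A; mL_B] = S·[w00; w01] and [mR_A; mR_B] = S·[w10; w11]:
  w00 = 1, w01 = 0, w10 = -1, w11 = 1

1 0 -1 1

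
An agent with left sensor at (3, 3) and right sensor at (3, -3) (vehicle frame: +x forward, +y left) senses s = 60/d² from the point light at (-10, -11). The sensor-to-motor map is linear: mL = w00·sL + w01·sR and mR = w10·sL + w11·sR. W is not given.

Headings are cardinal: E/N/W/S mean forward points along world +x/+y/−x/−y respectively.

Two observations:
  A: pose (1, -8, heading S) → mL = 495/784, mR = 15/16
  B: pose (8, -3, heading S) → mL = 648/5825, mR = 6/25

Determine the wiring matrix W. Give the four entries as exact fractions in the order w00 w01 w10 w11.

-1 1 0 1

obs A: pose=(1,-8,S) → sL=15/49, sR=15/16, mL=495/784, mR=15/16
obs B: pose=(8,-3,S) → sL=30/233, sR=6/25, mL=648/5825, mR=6/25
sensor matrix S = [[15/49, 15/16], [30/233, 6/25]]; det S = -21573/456680
solve [mL_A; mL_B] = S·[w00; w01] and [mR_A; mR_B] = S·[w10; w11]:
  w00 = -1, w01 = 1, w10 = 0, w11 = 1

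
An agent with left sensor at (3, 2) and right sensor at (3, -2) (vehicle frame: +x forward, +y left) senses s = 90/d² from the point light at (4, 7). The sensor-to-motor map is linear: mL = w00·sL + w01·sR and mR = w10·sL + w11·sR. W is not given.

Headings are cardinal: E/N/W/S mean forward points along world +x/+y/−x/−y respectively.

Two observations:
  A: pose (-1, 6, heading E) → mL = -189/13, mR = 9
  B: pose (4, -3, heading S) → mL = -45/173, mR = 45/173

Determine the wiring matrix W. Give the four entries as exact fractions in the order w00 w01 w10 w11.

-1 1/2 1/2 0

obs A: pose=(-1,6,E) → sL=18, sR=90/13, mL=-189/13, mR=9
obs B: pose=(4,-3,S) → sL=90/173, sR=90/173, mL=-45/173, mR=45/173
sensor matrix S = [[18, 90/13], [90/173, 90/173]]; det S = 12960/2249
solve [mL_A; mL_B] = S·[w00; w01] and [mR_A; mR_B] = S·[w10; w11]:
  w00 = -1, w01 = 1/2, w10 = 1/2, w11 = 0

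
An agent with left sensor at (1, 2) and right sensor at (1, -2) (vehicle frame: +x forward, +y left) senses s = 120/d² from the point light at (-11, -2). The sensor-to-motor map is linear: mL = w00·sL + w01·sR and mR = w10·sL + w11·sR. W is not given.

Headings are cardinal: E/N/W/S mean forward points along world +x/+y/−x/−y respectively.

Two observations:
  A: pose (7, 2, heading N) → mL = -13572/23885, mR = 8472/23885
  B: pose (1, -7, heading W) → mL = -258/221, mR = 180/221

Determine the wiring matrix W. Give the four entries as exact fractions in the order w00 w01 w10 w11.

obs A: pose=(7,2,N) → sL=120/281, sR=24/85, mL=-13572/23885, mR=8472/23885
obs B: pose=(1,-7,W) → sL=12/17, sR=12/13, mL=-258/221, mR=180/221
sensor matrix S = [[120/281, 24/85], [12/17, 12/13]]; det S = 1028736/5278585
solve [mL_A; mL_B] = S·[w00; w01] and [mR_A; mR_B] = S·[w10; w11]:
  w00 = -1, w01 = -1/2, w10 = 1/2, w11 = 1/2

-1 -1/2 1/2 1/2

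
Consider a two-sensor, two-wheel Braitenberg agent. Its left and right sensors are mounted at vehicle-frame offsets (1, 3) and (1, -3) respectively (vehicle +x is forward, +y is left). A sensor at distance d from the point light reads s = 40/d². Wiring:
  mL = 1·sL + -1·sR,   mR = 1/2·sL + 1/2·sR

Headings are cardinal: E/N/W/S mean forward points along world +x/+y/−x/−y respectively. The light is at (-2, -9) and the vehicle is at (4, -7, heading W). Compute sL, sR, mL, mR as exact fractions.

20/13 4/5 48/65 76/65

left sensor world pos  = (3, -10); dL² = 26
right sensor world pos = (3, -4); dR² = 50
sL = 40/26 = 20/13
sR = 40/50 = 4/5
mL = 1·sL + -1·sR = 48/65
mR = 1/2·sL + 1/2·sR = 76/65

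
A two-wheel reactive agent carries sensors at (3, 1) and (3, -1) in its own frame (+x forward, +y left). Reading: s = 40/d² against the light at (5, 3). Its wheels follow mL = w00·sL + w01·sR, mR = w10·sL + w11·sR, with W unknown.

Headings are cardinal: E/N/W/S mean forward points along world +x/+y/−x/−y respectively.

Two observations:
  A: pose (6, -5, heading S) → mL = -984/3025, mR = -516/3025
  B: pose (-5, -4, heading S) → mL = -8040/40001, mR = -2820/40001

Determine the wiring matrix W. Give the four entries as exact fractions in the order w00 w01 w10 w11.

obs A: pose=(6,-5,S) → sL=8/25, sR=40/121, mL=-984/3025, mR=-516/3025
obs B: pose=(-5,-4,S) → sL=40/181, sR=40/221, mL=-8040/40001, mR=-2820/40001
sensor matrix S = [[8/25, 40/121], [40/181, 40/221]]; det S = -366336/24200605
solve [mL_A; mL_B] = S·[w00; w01] and [mR_A; mR_B] = S·[w10; w11]:
  w00 = -1/2, w01 = -1/2, w10 = 1/2, w11 = -1

-1/2 -1/2 1/2 -1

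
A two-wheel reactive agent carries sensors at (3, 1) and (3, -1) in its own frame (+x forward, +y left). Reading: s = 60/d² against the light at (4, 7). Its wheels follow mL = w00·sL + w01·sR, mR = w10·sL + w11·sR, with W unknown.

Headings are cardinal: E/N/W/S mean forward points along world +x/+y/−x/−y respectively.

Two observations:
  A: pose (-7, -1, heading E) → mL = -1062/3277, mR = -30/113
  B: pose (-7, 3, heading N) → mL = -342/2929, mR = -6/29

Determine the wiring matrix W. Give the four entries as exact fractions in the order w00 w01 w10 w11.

-1 1/2 -1/2 0

obs A: pose=(-7,-1,E) → sL=60/113, sR=12/29, mL=-1062/3277, mR=-30/113
obs B: pose=(-7,3,N) → sL=12/29, sR=60/101, mL=-342/2929, mR=-6/29
sensor matrix S = [[60/113, 12/29], [12/29, 60/101]]; det S = 1384128/9598333
solve [mL_A; mL_B] = S·[w00; w01] and [mR_A; mR_B] = S·[w10; w11]:
  w00 = -1, w01 = 1/2, w10 = -1/2, w11 = 0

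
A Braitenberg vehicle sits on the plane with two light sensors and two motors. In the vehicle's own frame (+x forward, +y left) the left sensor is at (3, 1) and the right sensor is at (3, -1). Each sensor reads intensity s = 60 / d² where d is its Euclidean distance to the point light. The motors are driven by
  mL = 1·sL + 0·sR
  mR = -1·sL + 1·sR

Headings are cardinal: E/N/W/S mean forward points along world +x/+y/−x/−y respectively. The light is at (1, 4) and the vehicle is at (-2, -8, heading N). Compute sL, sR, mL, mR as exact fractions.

left sensor world pos  = (-3, -5); dL² = 97
right sensor world pos = (-1, -5); dR² = 85
sL = 60/97 = 60/97
sR = 60/85 = 12/17
mL = 1·sL + 0·sR = 60/97
mR = -1·sL + 1·sR = 144/1649

60/97 12/17 60/97 144/1649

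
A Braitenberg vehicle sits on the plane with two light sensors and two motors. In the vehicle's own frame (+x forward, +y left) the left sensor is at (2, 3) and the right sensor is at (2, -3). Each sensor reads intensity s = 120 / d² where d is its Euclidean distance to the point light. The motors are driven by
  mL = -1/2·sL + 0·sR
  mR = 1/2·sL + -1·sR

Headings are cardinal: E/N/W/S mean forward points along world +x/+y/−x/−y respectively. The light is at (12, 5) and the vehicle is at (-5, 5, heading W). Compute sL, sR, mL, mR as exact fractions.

12/37 12/37 -6/37 -6/37

left sensor world pos  = (-7, 2); dL² = 370
right sensor world pos = (-7, 8); dR² = 370
sL = 120/370 = 12/37
sR = 120/370 = 12/37
mL = -1/2·sL + 0·sR = -6/37
mR = 1/2·sL + -1·sR = -6/37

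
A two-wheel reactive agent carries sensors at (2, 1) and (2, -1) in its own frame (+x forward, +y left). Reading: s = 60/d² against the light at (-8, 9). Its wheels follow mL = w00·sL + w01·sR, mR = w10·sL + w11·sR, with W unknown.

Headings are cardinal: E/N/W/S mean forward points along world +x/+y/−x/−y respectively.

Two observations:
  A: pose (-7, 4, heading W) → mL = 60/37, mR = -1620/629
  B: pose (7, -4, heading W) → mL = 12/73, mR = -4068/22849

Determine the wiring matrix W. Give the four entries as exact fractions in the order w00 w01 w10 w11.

1 0 -1/2 -1/2

obs A: pose=(-7,4,W) → sL=60/37, sR=60/17, mL=60/37, mR=-1620/629
obs B: pose=(7,-4,W) → sL=12/73, sR=60/313, mL=12/73, mR=-4068/22849
sensor matrix S = [[60/37, 60/17], [12/73, 60/313]]; det S = -3870720/14372021
solve [mL_A; mL_B] = S·[w00; w01] and [mR_A; mR_B] = S·[w10; w11]:
  w00 = 1, w01 = 0, w10 = -1/2, w11 = -1/2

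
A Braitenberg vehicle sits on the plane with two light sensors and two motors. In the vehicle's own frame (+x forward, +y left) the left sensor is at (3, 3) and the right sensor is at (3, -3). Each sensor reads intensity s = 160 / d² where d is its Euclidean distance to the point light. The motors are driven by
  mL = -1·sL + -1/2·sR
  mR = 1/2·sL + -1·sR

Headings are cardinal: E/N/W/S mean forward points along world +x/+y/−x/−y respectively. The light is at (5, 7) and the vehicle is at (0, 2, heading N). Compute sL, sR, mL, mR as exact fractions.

left sensor world pos  = (-3, 5); dL² = 68
right sensor world pos = (3, 5); dR² = 8
sL = 160/68 = 40/17
sR = 160/8 = 20
mL = -1·sL + -1/2·sR = -210/17
mR = 1/2·sL + -1·sR = -320/17

40/17 20 -210/17 -320/17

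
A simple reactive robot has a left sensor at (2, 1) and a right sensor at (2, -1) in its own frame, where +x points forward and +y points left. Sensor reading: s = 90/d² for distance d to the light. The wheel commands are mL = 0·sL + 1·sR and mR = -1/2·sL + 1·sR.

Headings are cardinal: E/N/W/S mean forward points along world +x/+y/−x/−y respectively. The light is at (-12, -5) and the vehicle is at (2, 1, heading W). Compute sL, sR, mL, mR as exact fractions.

left sensor world pos  = (0, 0); dL² = 169
right sensor world pos = (0, 2); dR² = 193
sL = 90/169 = 90/169
sR = 90/193 = 90/193
mL = 0·sL + 1·sR = 90/193
mR = -1/2·sL + 1·sR = 6525/32617

90/169 90/193 90/193 6525/32617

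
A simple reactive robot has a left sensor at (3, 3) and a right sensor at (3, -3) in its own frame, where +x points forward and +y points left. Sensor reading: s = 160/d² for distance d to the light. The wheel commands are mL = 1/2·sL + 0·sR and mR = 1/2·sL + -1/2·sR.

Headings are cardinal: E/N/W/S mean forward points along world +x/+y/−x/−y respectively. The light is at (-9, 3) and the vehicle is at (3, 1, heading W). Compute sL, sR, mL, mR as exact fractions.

80/53 80/41 40/53 -480/2173

left sensor world pos  = (0, -2); dL² = 106
right sensor world pos = (0, 4); dR² = 82
sL = 160/106 = 80/53
sR = 160/82 = 80/41
mL = 1/2·sL + 0·sR = 40/53
mR = 1/2·sL + -1/2·sR = -480/2173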